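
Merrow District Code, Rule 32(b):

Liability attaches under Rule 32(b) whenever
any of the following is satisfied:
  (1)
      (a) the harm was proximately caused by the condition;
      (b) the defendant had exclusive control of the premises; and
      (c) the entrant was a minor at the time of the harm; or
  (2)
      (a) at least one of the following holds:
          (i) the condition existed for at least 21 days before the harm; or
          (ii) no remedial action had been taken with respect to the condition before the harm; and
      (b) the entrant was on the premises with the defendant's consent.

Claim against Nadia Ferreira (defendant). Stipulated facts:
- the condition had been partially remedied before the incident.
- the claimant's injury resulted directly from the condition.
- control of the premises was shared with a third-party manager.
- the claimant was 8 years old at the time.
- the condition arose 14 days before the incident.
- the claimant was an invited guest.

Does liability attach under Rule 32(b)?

No — not liable.

(a) proximate cause — holds.
(b) exclusive control — not satisfied.
(c) entrant a minor — holds.
(1): T AND F AND T → false.
(i) condition ≥21 days old — fails.
(ii) no remedial action — not satisfied.
So (a) is not satisfied (F OR F).
(b) consent to enter — met.
(2) = F AND T = false.
Overall: F OR F → false.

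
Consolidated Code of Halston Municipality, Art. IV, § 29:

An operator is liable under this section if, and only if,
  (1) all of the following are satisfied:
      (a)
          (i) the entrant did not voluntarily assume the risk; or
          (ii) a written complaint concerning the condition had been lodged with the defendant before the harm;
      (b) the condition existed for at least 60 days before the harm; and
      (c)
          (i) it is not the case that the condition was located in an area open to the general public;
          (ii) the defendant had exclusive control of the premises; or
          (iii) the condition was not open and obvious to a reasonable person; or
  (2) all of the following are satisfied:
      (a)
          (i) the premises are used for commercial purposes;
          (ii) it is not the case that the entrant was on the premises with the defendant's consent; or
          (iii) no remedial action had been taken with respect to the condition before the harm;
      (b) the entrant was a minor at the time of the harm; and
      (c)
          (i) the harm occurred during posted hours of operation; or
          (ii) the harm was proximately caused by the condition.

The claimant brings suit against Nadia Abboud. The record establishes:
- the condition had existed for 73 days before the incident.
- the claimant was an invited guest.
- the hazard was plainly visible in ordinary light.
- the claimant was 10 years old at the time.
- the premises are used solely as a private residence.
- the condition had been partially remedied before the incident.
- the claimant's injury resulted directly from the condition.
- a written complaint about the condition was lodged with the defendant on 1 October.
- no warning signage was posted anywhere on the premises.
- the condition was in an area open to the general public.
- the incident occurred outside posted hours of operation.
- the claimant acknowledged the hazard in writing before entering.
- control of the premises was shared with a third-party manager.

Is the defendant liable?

(i) no assumed risk — not satisfied.
(ii) complaint lodged — met.
(a) = F OR T = true.
(b) condition ≥60 days old — met.
(i) not (public area) — fails.
(ii) exclusive control — fails.
(iii) not open/obvious — not met.
(c) = F OR F OR F = false.
(1) = T AND T AND F = false.
(i) commercial use — fails.
(ii) not (consent to enter) — not met.
(iii) no remedial action — fails.
So (a) is not satisfied (F OR F OR F).
(b) entrant a minor — satisfied.
(i) during posted hours — fails.
(ii) proximate cause — holds.
So (c) is satisfied (F OR T).
(2): F AND T AND T → false.
So Overall is not satisfied (F OR F).

No — not liable.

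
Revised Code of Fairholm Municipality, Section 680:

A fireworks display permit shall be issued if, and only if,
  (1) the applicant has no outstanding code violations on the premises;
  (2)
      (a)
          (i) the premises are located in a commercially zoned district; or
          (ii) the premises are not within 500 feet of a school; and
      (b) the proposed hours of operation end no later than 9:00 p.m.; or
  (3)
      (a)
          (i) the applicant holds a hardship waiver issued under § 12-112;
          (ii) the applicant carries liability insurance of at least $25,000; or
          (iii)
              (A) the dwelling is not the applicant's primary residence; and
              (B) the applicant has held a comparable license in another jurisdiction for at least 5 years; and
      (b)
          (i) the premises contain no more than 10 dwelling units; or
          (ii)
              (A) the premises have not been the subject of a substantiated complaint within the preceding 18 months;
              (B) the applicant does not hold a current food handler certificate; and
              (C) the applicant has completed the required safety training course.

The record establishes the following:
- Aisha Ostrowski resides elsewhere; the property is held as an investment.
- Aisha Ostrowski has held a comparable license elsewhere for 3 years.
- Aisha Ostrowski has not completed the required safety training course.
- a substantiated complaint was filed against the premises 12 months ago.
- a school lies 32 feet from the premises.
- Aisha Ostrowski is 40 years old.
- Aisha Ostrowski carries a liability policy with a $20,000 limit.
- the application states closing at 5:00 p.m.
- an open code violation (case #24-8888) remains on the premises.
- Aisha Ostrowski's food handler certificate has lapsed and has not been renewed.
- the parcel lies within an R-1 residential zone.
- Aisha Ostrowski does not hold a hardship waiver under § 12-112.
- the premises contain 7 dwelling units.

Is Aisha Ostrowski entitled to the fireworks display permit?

No — denied.

(1) no code violations — fails.
(i) commercially zoned — fails.
(ii) ≥500 ft from school — not met.
So (a) is not satisfied (F OR F).
(b) closes by 9 p.m. — met.
So (2) is not satisfied (F AND T).
(i) hardship waiver — not satisfied.
(ii) insurance ≥ $25,000 — not met.
(A) not (primary residence) — met.
(B) prior license ≥ 5 yr — fails.
(iii): T AND F → false.
So (a) is not satisfied (F OR F OR F).
(i) ≤ 10 units — satisfied.
(A) no complaint in 18 mo. — not satisfied.
(B) not (food handler cert.) — holds.
(C) safety training — not satisfied.
So (ii) is not satisfied (F AND T AND F).
(b) = T OR F = true.
So (3) is not satisfied (F AND T).
Overall = F OR F OR F = false.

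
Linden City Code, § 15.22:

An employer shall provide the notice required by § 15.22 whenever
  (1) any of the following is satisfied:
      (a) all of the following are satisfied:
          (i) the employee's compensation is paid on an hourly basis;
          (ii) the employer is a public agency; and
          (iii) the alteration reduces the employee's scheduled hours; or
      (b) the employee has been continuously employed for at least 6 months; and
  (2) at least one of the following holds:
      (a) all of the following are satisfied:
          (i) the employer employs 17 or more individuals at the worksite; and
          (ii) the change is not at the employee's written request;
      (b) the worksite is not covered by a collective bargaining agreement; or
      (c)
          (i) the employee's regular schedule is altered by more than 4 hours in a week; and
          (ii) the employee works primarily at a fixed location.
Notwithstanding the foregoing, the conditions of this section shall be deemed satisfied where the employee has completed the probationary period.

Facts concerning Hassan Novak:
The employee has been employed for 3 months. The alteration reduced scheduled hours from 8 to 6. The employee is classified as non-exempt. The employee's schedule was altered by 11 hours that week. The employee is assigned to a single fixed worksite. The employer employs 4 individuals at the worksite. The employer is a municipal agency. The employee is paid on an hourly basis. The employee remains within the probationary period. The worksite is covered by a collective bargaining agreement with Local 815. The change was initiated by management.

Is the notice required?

Yes — required.

(i) hourly-paid — holds.
(ii) public agency — met.
(iii) hours reduced — holds.
So (a) is satisfied (T AND T AND T).
(b) tenure ≥ 6 mo. — not met.
So (1) is satisfied (T OR F).
(i) ≥ 17 at site — not satisfied.
(ii) not employee-requested — holds.
(a) = F AND T = false.
(b) no CBA — not satisfied.
(i) schedule shift > 4h — satisfied.
(ii) fixed location — met.
(c): T AND T → true.
(2): F OR F OR T → true.
Overall = T AND T = true.
Exception (past probation) — not satisfied.
Result: main true OR exception false → true.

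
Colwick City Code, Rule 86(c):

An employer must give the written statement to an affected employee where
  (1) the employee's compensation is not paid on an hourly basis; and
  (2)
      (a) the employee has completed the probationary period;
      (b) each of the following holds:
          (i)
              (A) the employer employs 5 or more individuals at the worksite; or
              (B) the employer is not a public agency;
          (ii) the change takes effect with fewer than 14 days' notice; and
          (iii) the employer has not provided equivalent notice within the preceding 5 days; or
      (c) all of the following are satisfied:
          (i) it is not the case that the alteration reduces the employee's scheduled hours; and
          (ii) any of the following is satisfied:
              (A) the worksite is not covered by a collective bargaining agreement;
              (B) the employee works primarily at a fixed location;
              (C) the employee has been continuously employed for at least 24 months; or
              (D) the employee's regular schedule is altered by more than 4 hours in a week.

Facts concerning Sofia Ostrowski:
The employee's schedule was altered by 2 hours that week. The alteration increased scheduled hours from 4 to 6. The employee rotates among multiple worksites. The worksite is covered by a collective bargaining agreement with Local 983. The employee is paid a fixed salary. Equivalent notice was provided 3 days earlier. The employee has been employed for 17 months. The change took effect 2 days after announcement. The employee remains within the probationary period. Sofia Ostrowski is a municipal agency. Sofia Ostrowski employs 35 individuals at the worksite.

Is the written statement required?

(1) not (hourly-paid) — holds.
(a) past probation — not met.
(A) ≥ 5 at site — holds.
(B) not (public agency) — not satisfied.
(i): T OR F → true.
(ii) < 14 days' notice — satisfied.
(iii) no recent notice — not met.
(b): T AND T AND F → false.
(i) not (hours reduced) — holds.
(A) no CBA — not met.
(B) fixed location — not met.
(C) tenure ≥ 24 mo. — not satisfied.
(D) schedule shift > 4h — not met.
So (ii) is not satisfied (F OR F OR F OR F).
(c): T AND F → false.
(2): F OR F OR F → false.
Overall: T AND F → false.

No — not required.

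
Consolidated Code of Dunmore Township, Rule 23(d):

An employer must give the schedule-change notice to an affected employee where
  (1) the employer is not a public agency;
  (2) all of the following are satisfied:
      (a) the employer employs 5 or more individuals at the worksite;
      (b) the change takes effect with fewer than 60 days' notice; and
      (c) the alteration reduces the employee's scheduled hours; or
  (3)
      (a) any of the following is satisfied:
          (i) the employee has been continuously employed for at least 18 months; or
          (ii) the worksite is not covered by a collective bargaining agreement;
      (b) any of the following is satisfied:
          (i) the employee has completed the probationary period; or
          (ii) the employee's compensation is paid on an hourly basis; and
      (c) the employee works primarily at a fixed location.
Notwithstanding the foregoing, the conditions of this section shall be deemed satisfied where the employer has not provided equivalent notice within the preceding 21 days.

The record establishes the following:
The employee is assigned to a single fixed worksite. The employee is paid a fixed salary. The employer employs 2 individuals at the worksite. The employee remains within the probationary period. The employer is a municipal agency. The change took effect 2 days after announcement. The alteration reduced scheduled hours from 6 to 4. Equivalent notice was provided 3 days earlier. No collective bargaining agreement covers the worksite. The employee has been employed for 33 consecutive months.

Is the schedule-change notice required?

No — not required.

(1) not (public agency) — not met.
(a) ≥ 5 at site — fails.
(b) < 60 days' notice — met.
(c) hours reduced — satisfied.
So (2) is not satisfied (F AND T AND T).
(i) tenure ≥ 18 mo. — holds.
(ii) no CBA — met.
So (a) is satisfied (T OR T).
(i) past probation — not met.
(ii) hourly-paid — fails.
So (b) is not satisfied (F OR F).
(c) fixed location — met.
So (3) is not satisfied (T AND F AND T).
So Overall is not satisfied (F OR F OR F).
Exception (no recent notice) — not satisfied.
Result: main false OR exception false → false.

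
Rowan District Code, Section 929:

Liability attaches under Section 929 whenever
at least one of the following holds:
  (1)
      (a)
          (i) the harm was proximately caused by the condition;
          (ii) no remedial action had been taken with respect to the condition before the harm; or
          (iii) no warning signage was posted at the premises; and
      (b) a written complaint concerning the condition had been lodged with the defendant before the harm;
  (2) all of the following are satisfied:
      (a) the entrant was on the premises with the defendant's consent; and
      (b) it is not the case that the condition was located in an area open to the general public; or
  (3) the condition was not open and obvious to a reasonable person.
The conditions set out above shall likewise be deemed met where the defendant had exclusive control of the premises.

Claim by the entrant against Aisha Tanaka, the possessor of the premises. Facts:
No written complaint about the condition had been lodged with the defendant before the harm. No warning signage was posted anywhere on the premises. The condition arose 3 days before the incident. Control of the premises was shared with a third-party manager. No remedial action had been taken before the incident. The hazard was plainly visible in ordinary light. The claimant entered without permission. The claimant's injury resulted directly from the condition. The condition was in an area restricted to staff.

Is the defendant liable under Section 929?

No — not liable.

(i) proximate cause — satisfied.
(ii) no remedial action — satisfied.
(iii) no signage posted — holds.
(a) = T OR T OR T = true.
(b) complaint lodged — not met.
So (1) is not satisfied (T AND F).
(a) consent to enter — fails.
(b) not (public area) — holds.
(2) = F AND T = false.
(3) not open/obvious — not met.
Overall: F OR F OR F → false.
Exception (exclusive control) — not satisfied.
Result: main false OR exception false → false.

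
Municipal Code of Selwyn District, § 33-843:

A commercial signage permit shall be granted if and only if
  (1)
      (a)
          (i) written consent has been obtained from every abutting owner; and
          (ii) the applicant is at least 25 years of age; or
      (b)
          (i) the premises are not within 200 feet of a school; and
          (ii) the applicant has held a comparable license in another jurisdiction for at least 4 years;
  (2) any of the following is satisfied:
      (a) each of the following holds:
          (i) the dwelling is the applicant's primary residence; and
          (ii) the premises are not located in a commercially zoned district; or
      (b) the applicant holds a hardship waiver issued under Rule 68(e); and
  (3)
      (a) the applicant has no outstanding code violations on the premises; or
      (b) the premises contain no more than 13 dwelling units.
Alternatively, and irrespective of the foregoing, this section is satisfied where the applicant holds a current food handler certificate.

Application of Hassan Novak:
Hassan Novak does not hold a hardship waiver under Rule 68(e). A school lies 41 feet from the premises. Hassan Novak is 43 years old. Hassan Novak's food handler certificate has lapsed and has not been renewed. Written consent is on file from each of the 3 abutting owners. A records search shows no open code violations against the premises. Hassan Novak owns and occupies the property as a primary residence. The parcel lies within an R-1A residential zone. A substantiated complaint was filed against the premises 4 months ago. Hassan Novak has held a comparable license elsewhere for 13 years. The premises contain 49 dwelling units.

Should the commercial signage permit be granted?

Yes — granted.

(i) all abutters consent — satisfied.
(ii) age ≥ 25 — met.
So (a) is satisfied (T AND T).
(i) ≥200 ft from school — not met.
(ii) prior license ≥ 4 yr — satisfied.
(b) = F AND T = false.
(1): T OR F → true.
(i) primary residence — met.
(ii) not (commercially zoned) — holds.
(a) = T AND T = true.
(b) hardship waiver — not met.
So (2) is satisfied (T OR F).
(a) no code violations — holds.
(b) ≤ 13 units — not satisfied.
So (3) is satisfied (T OR F).
So Overall is satisfied (T AND T AND T).
Exception (food handler cert.) — not satisfied.
Result: main true OR exception false → true.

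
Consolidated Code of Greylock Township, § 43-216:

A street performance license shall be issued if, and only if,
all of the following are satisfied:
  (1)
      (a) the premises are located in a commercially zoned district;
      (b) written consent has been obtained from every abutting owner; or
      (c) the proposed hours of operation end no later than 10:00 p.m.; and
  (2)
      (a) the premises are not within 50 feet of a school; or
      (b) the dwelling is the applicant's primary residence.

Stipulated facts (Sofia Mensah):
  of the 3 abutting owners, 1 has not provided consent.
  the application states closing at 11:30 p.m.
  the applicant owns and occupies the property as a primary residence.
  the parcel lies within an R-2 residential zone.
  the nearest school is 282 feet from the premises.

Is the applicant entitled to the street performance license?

No — denied.

(a) commercially zoned — fails.
(b) all abutters consent — fails.
(c) closes by 10 p.m. — not satisfied.
So (1) is not satisfied (F OR F OR F).
(a) ≥50 ft from school — holds.
(b) primary residence — met.
(2) = T OR T = true.
Overall = F AND T = false.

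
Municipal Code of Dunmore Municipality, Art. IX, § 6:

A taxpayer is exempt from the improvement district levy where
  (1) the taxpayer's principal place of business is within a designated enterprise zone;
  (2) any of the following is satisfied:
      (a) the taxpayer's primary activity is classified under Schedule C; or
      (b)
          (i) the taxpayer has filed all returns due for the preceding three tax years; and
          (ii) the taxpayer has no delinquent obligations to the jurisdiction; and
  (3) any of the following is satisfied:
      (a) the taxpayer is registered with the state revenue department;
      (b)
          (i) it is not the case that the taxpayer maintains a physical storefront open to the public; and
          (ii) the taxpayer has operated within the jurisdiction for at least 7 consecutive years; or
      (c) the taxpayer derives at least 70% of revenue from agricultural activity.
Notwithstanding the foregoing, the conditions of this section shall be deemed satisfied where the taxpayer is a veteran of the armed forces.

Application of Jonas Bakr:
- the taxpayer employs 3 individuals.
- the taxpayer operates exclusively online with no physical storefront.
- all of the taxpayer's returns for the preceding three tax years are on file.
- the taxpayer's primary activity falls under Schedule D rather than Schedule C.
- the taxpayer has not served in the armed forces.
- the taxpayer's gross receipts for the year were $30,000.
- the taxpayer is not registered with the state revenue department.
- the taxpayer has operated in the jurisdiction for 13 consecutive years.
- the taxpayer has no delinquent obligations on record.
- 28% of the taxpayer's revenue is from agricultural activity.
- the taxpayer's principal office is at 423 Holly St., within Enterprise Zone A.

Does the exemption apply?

Yes — exempt.

(1) in enterprise zone — holds.
(a) Schedule C activity — not met.
(i) returns current — holds.
(ii) no delinquency — met.
(b): T AND T → true.
(2) = F OR T = true.
(a) state-registered — fails.
(i) not (has storefront) — satisfied.
(ii) ≥ 7 yrs in jurisdiction — satisfied.
So (b) is satisfied (T AND T).
(c) ≥70% agricultural — not satisfied.
(3) = F OR T OR F = true.
Overall = T AND T AND T = true.
Exception (veteran) — not satisfied.
Result: main true OR exception false → true.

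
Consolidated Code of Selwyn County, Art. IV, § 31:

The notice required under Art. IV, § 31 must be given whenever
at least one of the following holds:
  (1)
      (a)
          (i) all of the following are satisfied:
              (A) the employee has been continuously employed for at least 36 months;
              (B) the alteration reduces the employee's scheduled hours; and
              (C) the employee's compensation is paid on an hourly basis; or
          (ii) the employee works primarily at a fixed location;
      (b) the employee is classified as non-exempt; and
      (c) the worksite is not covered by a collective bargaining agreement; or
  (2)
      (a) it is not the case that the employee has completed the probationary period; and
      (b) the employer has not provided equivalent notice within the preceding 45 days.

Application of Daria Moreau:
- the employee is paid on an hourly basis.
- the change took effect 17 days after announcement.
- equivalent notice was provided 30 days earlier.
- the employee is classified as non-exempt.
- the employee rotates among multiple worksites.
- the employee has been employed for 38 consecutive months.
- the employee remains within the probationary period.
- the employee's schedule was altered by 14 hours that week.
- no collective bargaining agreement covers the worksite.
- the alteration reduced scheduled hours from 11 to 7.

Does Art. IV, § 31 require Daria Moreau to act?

(A) tenure ≥ 36 mo. — satisfied.
(B) hours reduced — holds.
(C) hourly-paid — met.
(i) = T AND T AND T = true.
(ii) fixed location — fails.
(a) = T OR F = true.
(b) non-exempt — satisfied.
(c) no CBA — holds.
(1): T AND T AND T → true.
(a) not (past probation) — holds.
(b) no recent notice — fails.
So (2) is not satisfied (T AND F).
So Overall is satisfied (T OR F).

Yes — required.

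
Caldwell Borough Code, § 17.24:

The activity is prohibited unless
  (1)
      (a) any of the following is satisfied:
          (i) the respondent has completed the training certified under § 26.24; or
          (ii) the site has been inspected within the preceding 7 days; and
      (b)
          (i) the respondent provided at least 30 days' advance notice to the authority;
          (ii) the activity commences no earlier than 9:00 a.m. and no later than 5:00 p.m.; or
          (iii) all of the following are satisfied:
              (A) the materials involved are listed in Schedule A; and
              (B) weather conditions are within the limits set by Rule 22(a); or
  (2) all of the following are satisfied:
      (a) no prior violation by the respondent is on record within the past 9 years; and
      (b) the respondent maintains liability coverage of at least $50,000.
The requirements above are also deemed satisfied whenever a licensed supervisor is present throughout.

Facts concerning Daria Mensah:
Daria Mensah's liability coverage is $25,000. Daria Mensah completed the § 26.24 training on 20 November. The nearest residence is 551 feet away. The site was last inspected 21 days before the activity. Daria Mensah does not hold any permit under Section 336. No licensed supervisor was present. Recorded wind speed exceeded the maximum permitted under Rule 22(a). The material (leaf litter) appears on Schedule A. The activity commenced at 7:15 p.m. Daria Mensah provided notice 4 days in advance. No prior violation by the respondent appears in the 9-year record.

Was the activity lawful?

No — unlawful.

(i) training certified — holds.
(ii) site inspected — not met.
(a): T OR F → true.
(i) ≥30 days' notice — not satisfied.
(ii) start within hours — not met.
(A) Schedule A material — met.
(B) weather ok — not satisfied.
(iii) = T AND F = false.
(b) = F OR F OR F = false.
(1) = T AND F = false.
(a) no prior violation — holds.
(b) coverage ≥ $50,000 — not satisfied.
So (2) is not satisfied (T AND F).
Overall = F OR F = false.
Exception (supervisor present) — not satisfied.
Result: main false OR exception false → false.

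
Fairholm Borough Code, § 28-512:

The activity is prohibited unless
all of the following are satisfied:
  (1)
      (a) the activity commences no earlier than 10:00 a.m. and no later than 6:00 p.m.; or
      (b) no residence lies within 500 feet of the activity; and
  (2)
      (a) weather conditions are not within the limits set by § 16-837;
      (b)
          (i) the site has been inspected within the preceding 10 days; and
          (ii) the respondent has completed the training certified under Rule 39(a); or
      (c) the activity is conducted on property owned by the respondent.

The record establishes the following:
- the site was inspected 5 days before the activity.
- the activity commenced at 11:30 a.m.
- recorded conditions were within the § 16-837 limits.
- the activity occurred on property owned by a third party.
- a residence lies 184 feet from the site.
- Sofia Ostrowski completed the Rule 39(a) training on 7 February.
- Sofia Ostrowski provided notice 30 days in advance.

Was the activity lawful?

Yes — lawful.

(a) start within hours — holds.
(b) no residence in 500 ft — fails.
(1) = T OR F = true.
(a) not (weather ok) — not satisfied.
(i) site inspected — met.
(ii) training certified — satisfied.
(b): T AND T → true.
(c) own property — not met.
So (2) is satisfied (F OR T OR F).
Overall = T AND T = true.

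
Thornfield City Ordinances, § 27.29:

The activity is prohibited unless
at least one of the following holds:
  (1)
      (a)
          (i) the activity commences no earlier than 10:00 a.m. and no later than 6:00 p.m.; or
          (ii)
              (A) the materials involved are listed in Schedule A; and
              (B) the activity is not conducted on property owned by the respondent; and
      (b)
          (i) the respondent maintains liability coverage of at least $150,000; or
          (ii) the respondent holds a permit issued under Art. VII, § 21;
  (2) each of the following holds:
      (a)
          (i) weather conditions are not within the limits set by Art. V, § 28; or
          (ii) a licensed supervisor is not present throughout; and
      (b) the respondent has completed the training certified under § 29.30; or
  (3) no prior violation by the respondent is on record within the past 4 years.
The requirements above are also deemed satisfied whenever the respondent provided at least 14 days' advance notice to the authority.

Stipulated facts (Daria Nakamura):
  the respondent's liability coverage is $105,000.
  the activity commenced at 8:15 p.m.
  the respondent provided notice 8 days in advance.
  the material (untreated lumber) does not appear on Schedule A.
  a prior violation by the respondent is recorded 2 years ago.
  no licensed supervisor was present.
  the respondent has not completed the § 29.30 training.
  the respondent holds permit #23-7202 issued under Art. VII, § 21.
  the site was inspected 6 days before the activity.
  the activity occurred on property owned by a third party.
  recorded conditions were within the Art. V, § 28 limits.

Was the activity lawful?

(i) start within hours — fails.
(A) Schedule A material — not satisfied.
(B) not (own property) — met.
So (ii) is not satisfied (F AND T).
(a) = F OR F = false.
(i) coverage ≥ $150,000 — not satisfied.
(ii) holds permit — holds.
So (b) is satisfied (F OR T).
(1) = F AND T = false.
(i) not (weather ok) — fails.
(ii) not (supervisor present) — holds.
So (a) is satisfied (F OR T).
(b) training certified — fails.
(2): T AND F → false.
(3) no prior violation — fails.
Overall: F OR F OR F → false.
Exception (≥14 days' notice) — not satisfied.
Result: main false OR exception false → false.

No — unlawful.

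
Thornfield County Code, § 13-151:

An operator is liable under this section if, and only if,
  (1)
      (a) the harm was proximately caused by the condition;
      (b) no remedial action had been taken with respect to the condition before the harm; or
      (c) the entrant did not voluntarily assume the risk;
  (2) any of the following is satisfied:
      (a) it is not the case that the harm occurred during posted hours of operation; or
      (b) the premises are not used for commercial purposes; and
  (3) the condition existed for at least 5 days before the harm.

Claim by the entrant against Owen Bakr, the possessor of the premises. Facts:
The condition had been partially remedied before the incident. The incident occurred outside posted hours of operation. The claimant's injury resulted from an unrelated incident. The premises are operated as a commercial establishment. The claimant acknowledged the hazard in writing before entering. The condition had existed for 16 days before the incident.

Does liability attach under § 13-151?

(a) proximate cause — fails.
(b) no remedial action — not satisfied.
(c) no assumed risk — fails.
(1) = F OR F OR F = false.
(a) not (during posted hours) — met.
(b) not (commercial use) — not satisfied.
(2): T OR F → true.
(3) condition ≥5 days old — holds.
So Overall is not satisfied (F AND T AND T).

No — not liable.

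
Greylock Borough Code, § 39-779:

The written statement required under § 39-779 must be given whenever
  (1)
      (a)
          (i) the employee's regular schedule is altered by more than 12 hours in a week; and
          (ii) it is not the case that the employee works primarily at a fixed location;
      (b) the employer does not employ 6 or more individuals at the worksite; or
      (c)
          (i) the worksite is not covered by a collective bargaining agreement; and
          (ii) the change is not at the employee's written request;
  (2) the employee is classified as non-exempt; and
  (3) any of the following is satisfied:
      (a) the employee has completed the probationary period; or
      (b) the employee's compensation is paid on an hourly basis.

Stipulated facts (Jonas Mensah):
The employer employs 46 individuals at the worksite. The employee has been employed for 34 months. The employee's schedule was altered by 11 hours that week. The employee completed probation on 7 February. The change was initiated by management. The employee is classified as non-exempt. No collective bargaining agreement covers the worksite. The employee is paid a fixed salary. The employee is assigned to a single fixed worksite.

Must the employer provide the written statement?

(i) schedule shift > 12h — not met.
(ii) not (fixed location) — fails.
(a): F AND F → false.
(b) not (≥ 6 at site) — not satisfied.
(i) no CBA — satisfied.
(ii) not employee-requested — satisfied.
(c): T AND T → true.
(1): F OR F OR T → true.
(2) non-exempt — met.
(a) past probation — satisfied.
(b) hourly-paid — fails.
(3) = T OR F = true.
Overall = T AND T AND T = true.

Yes — required.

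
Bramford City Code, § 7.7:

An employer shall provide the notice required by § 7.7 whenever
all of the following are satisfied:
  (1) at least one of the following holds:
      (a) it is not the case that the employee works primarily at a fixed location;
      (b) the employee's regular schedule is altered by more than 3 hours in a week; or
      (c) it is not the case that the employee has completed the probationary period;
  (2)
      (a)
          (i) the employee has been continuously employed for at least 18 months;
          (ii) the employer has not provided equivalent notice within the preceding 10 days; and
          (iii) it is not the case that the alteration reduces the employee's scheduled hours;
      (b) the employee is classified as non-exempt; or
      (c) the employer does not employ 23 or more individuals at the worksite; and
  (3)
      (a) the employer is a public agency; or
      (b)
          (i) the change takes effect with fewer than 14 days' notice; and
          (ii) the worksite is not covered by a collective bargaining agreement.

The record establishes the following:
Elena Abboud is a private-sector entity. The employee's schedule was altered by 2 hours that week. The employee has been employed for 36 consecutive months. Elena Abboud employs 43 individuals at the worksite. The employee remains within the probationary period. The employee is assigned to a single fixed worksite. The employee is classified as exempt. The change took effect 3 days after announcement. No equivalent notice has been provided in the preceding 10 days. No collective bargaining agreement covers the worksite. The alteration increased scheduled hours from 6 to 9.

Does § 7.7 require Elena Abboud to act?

(a) not (fixed location) — not satisfied.
(b) schedule shift > 3h — not met.
(c) not (past probation) — holds.
(1): F OR F OR T → true.
(i) tenure ≥ 18 mo. — holds.
(ii) no recent notice — met.
(iii) not (hours reduced) — met.
(a) = T AND T AND T = true.
(b) non-exempt — not satisfied.
(c) not (≥ 23 at site) — not met.
So (2) is satisfied (T OR F OR F).
(a) public agency — not satisfied.
(i) < 14 days' notice — met.
(ii) no CBA — met.
(b) = T AND T = true.
(3) = F OR T = true.
Overall = T AND T AND T = true.

Yes — required.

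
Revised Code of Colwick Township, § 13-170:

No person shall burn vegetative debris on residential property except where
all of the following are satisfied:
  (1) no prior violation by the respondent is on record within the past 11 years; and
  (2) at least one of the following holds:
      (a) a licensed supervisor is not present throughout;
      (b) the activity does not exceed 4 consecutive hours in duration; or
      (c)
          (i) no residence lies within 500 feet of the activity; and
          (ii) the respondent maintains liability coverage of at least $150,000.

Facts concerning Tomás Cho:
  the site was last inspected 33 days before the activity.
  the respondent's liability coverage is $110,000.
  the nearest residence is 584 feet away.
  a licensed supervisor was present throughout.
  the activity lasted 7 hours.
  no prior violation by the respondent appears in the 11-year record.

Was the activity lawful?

(1) no prior violation — holds.
(a) not (supervisor present) — fails.
(b) ≤ 4 hrs duration — not satisfied.
(i) no residence in 500 ft — satisfied.
(ii) coverage ≥ $150,000 — not met.
(c) = T AND F = false.
(2): F OR F OR F → false.
Overall = T AND F = false.

No — unlawful.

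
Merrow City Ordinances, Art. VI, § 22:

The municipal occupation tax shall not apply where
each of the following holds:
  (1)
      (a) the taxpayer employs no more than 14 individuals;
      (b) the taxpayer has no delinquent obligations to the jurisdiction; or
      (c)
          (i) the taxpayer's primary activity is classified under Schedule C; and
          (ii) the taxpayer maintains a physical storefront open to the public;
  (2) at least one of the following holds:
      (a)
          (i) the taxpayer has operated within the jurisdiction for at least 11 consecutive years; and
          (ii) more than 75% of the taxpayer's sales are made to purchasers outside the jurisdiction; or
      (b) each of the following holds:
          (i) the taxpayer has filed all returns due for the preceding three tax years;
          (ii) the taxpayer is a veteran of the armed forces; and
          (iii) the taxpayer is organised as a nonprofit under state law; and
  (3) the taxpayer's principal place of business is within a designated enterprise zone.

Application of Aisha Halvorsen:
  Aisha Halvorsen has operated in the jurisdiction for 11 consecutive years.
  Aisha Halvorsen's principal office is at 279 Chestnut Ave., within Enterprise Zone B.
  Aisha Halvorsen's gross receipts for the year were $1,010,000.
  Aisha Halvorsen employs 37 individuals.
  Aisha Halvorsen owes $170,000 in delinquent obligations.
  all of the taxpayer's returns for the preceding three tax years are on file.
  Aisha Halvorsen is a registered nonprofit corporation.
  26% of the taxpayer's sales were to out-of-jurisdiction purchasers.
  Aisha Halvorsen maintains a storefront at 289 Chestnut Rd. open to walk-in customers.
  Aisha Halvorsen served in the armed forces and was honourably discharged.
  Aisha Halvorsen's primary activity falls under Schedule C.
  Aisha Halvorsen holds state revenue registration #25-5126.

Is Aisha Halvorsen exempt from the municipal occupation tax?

Yes — exempt.

(a) ≤ 14 employees — not satisfied.
(b) no delinquency — not satisfied.
(i) Schedule C activity — holds.
(ii) has storefront — satisfied.
So (c) is satisfied (T AND T).
So (1) is satisfied (F OR F OR T).
(i) ≥ 11 yrs in jurisdiction — satisfied.
(ii) >75% out-of-jur. sales — not satisfied.
(a) = T AND F = false.
(i) returns current — satisfied.
(ii) veteran — met.
(iii) nonprofit — met.
(b): T AND T AND T → true.
So (2) is satisfied (F OR T).
(3) in enterprise zone — satisfied.
Overall = T AND T AND T = true.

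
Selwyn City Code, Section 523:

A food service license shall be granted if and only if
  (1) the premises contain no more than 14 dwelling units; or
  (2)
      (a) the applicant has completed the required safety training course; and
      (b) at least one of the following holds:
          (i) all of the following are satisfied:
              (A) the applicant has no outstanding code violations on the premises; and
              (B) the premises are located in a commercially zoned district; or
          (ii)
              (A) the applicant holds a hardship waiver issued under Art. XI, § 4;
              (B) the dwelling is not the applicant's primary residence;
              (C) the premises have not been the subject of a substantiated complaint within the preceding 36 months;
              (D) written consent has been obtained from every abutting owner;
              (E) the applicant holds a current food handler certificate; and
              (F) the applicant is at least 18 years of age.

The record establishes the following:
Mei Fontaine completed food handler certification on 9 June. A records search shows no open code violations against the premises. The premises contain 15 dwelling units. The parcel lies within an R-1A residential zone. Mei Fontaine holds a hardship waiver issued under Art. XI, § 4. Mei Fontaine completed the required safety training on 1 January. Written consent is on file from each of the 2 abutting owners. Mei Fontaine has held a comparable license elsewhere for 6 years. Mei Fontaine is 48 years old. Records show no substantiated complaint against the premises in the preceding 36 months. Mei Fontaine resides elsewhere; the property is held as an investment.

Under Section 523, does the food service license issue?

Yes — granted.

(1) ≤ 14 units — not satisfied.
(a) safety training — satisfied.
(A) no code violations — met.
(B) commercially zoned — fails.
So (i) is not satisfied (T AND F).
(A) hardship waiver — holds.
(B) not (primary residence) — met.
(C) no complaint in 36 mo. — satisfied.
(D) all abutters consent — holds.
(E) food handler cert. — holds.
(F) age ≥ 18 — holds.
So (ii) is satisfied (T AND T AND T AND T AND T AND T).
(b) = F OR T = true.
So (2) is satisfied (T AND T).
So Overall is satisfied (F OR T).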